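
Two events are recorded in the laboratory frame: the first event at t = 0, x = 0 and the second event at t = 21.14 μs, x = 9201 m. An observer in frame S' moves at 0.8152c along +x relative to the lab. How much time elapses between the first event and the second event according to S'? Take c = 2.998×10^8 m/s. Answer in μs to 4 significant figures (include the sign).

γ = 1/√(1 − 0.8152²) = 1.72658
Δt' = γ(Δt − vΔx/c²) = 1.72658 × (21.14 μs − 0.8152×9201 m / (2.998×10^8 m/s))
= 1.72658 × (-3.87886 μs) = -6.697 μs

Δt' ≈ -6.697 μs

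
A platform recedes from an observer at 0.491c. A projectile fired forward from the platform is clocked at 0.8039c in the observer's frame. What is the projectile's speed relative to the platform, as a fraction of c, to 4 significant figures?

Inverse velocity addition: u' = (u − v)/(1 − uv/c²)
= (0.8039 − 0.491)/(1 − 0.8039×0.491) = 0.3129/0.605285 = 0.5169

u' ≈ 0.5169c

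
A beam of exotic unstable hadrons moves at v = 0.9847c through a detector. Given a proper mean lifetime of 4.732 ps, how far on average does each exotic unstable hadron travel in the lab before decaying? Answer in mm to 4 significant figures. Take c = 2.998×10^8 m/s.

d ≈ 8.017 mm

γ = 1/√(1 − 0.9847²) = 5.73861
Dilated lifetime: Δt = γτ₀ = 5.73861 × 4.732 ps = 27.1551 ps
d = vΔt = 0.9847c × 27.1551 ps = 2.95213×10^8 m/s × 2.71551×10^-11 s = 8.017 mm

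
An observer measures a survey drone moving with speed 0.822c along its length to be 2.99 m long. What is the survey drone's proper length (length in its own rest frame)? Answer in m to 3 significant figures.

γ = 1/√(1 − 0.822²) = 1.7560
L₀ = γL = 1.7560 × 2.99 = 5.25 m

L₀ ≈ 5.25 m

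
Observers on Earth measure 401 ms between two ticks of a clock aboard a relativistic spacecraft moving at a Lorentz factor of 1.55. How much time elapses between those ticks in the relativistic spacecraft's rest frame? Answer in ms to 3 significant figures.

γ = 1.55 (given)
Proper time: τ₀ = Δt/γ = 401/1.55 = 259 ms

τ₀ ≈ 259 ms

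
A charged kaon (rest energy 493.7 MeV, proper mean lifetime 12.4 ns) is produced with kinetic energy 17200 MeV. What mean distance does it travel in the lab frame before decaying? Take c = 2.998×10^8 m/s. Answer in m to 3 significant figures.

γ = 1 + K/(m₀c²) = 1 + 17200/493.7 = 35.839
β = √(1 − 1/γ²) = 0.99961
Dilated lifetime: γτ₀ = 35.839 × 12.4 ns = 444.40 ns
d = βc·γτ₀ = 0.99961 × (2.998×10^8 m/s) × 4.4440×10^-7 s = 133 m

d ≈ 133 m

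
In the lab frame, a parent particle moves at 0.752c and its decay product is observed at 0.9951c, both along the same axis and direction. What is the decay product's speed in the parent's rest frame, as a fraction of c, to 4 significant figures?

u' ≈ 0.9659c

Inverse velocity addition: u' = (u − v)/(1 − uv/c²)
= (0.9951 − 0.752)/(1 − 0.9951×0.752) = 0.2431/0.251685 = 0.9659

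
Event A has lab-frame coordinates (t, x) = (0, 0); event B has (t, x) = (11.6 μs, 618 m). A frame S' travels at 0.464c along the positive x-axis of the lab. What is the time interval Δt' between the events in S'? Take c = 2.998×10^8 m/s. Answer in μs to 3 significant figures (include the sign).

Δt' ≈ 12.0 μs

γ = 1/√(1 − 0.464²) = 1.1289
Δt' = γ(Δt − vΔx/c²) = 1.1289 × (11.6 μs − 0.464×618 m / (2.998×10^8 m/s))
= 1.1289 × (10.644 μs) = 12.0 μs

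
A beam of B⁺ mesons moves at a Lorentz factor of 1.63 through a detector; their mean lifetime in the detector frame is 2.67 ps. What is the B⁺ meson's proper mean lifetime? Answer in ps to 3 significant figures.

γ = 1.63 (given)
Proper time: τ₀ = Δt/γ = 2.67/1.63 = 1.64 ps

τ₀ ≈ 1.64 ps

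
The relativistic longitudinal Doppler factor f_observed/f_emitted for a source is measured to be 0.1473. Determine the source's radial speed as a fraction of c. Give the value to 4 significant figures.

f_obs/f_src = √((1−β)/(1+β)) = 0.1473  ⇒  (1−β)/(1+β) = 0.0216973
β = |1 − D²|/(1 + D²) = |1 − 0.0216973|/(1 + 0.0216973) = 0.9575

β ≈ 0.9575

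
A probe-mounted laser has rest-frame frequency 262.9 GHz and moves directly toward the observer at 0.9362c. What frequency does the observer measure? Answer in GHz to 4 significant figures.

f_obs ≈ 1448 GHz

Relativistic Doppler: f_obs = f_src √((1+β)/(1−β))
= 262.9 × √(1.93620/0.0638000) = 262.9 × 5.50890 = 1448 GHz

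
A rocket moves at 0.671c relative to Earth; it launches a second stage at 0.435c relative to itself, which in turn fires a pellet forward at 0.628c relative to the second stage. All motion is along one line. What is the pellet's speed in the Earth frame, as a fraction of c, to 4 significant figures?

Compose boost 2: (0.435 + 0.671)/(1 + 0.435×0.671) = 1.106/1.29188 = 0.856113
Compose boost 3: (0.628 + 0.856113)/(1 + 0.628×0.856113) = 1.48411/1.53764 = 0.9652

u ≈ 0.9652c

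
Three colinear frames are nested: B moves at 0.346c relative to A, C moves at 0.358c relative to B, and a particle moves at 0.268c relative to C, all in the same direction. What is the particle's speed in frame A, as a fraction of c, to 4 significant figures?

Compose boost 2: (0.358 + 0.346)/(1 + 0.358×0.346) = 0.7040/1.12387 = 0.626408
Compose boost 3: (0.268 + 0.626408)/(1 + 0.268×0.626408) = 0.894408/1.16788 = 0.7658

u ≈ 0.7658c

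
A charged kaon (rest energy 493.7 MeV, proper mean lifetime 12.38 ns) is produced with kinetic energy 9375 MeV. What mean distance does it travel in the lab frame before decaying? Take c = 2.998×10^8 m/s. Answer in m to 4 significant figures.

γ = 1 + K/(m₀c²) = 1 + 9375/493.7 = 19.9893
β = √(1 − 1/γ²) = 0.998748
Dilated lifetime: γτ₀ = 19.9893 × 12.38 ns = 247.467 ns
d = βc·γτ₀ = 0.998748 × (2.998×10^8 m/s) × 2.47467×10^-7 s = 74.10 m

d ≈ 74.10 m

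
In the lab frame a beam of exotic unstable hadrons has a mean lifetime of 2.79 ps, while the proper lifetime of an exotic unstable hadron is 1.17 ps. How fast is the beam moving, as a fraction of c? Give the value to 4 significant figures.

β ≈ 0.9078

γ = Δt/τ₀ = 2.79/1.17 = 2.38462
β = √(1 − 1/γ²) = √(1 − 1/2.38462²) = 0.9078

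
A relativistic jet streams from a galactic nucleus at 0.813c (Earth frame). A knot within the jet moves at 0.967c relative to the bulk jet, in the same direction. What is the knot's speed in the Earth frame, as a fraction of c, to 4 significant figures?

Relativistic velocity addition: u = (u' + v)/(1 + u'v/c²)
= (0.967 + 0.813)/(1 + 0.967×0.813) = 1.780/1.78617 = 0.9965

u ≈ 0.9965c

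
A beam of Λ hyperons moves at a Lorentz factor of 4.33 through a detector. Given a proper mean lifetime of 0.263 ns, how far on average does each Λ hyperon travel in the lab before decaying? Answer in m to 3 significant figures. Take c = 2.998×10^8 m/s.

d ≈ 0.332 m

β = √(1 − 1/γ²) = √(1 − 1/4.33²) = 0.97297
Dilated lifetime: Δt = γτ₀ = 4.33 × 0.263 ns = 1.1388 ns
d = vΔt = 0.97297c × 1.1388 ns = 2.9170×10^8 m/s × 1.1388×10^-9 s = 0.332 m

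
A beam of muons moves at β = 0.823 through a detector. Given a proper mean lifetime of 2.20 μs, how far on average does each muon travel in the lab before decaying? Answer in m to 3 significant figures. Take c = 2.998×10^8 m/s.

d ≈ 956 m

γ = 1/√(1 − 0.823²) = 1.7604
Dilated lifetime: Δt = γτ₀ = 1.7604 × 2.20 μs = 3.8730 μs
d = vΔt = 0.823c × 3.8730 μs = 2.4674×10^8 m/s × 3.8730×10^-6 s = 956 m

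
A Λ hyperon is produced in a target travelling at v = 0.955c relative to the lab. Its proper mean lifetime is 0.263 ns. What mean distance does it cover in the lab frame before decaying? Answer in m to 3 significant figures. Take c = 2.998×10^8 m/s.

d ≈ 0.254 m

γ = 1/√(1 − 0.955²) = 3.3715
Dilated lifetime: Δt = γτ₀ = 3.3715 × 0.263 ns = 0.88670 ns
d = vΔt = 0.955c × 0.88670 ns = 2.8631×10^8 m/s × 8.8670×10^-10 s = 0.254 m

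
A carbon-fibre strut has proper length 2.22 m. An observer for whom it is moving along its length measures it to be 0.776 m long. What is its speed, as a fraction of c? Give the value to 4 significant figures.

β ≈ 0.9369

γ = L₀/L = 2.22/0.776 = 2.86082
β = √(1 − 1/γ²) = 0.9369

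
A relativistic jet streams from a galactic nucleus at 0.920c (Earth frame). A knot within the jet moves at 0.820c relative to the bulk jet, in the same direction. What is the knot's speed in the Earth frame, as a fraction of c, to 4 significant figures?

Relativistic velocity addition: u = (u' + v)/(1 + u'v/c²)
= (0.820 + 0.920)/(1 + 0.820×0.920) = 1.740/1.75440 = 0.9918

u ≈ 0.9918c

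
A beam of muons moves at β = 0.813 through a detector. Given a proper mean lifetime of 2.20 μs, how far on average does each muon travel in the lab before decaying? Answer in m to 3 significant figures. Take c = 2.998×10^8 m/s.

d ≈ 921 m

γ = 1/√(1 − 0.813²) = 1.7174
Dilated lifetime: Δt = γτ₀ = 1.7174 × 2.20 μs = 3.7784 μs
d = vΔt = 0.813c × 3.7784 μs = 2.4374×10^8 m/s × 3.7784×10^-6 s = 921 m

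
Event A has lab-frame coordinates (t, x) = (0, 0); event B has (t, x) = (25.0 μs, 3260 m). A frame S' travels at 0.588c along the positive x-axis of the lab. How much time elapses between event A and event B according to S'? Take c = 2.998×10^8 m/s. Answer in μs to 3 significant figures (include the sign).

γ = 1/√(1 − 0.588²) = 1.2363
Δt' = γ(Δt − vΔx/c²) = 1.2363 × (25.0 μs − 0.588×3260 m / (2.998×10^8 m/s))
= 1.2363 × (18.606 μs) = 23.0 μs

Δt' ≈ 23.0 μs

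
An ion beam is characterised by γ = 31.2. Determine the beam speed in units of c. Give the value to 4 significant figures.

β = √(1 − 1/γ²) = √(1 − 1/31.2²) = √(0.998973) = 0.9995

β ≈ 0.9995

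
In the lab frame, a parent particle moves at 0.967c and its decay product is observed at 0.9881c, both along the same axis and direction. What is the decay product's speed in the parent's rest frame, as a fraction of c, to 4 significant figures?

u' ≈ 0.4741c

Inverse velocity addition: u' = (u − v)/(1 − uv/c²)
= (0.9881 − 0.967)/(1 − 0.9881×0.967) = 0.02110/0.0445073 = 0.4741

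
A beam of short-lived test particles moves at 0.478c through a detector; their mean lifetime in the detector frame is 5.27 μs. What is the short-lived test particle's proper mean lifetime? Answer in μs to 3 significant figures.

τ₀ ≈ 4.63 μs

γ = 1/√(1 − 0.478²) = 1.1385
Proper time: τ₀ = Δt/γ = 5.27/1.1385 = 4.63 μs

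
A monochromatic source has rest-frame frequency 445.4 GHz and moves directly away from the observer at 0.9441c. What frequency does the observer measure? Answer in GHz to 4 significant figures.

Relativistic Doppler: f_obs = f_src √((1−β)/(1+β))
= 445.4 × √(0.0559000/1.94410) = 445.4 × 0.169569 = 75.53 GHz

f_obs ≈ 75.53 GHz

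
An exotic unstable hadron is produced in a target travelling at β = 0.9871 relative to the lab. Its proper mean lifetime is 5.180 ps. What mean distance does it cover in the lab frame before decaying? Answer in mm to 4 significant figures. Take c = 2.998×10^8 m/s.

γ = 1/√(1 − 0.9871²) = 6.24590
Dilated lifetime: Δt = γτ₀ = 6.24590 × 5.180 ps = 32.3538 ps
d = vΔt = 0.9871c × 32.3538 ps = 2.95933×10^8 m/s × 3.23538×10^-11 s = 9.575 mm

d ≈ 9.575 mm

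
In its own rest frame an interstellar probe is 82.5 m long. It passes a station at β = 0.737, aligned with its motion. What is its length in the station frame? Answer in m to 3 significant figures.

γ = 1/√(1 − 0.737²) = 1.4795
Length contraction: L = L₀/γ = 82.5/1.4795 = 55.8 m

L ≈ 55.8 m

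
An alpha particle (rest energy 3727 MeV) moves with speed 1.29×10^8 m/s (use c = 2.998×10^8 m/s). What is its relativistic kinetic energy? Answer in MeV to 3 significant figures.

β = v/c = 1.29×10^8 / 2.998×10^8 = 0.43029
γ = 1/√(1 − 0.43029²) = 1.1078
K = (γ − 1)m₀c² = (1.1078 − 1) × 3727 MeV = 0.10780 × 3727 MeV = 402 MeV

K ≈ 402 MeV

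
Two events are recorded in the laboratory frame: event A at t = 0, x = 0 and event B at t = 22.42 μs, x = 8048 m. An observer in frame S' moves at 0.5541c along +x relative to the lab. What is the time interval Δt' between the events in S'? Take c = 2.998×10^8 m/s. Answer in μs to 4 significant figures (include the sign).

γ = 1/√(1 − 0.5541²) = 1.20127
Δt' = γ(Δt − vΔx/c²) = 1.20127 × (22.42 μs − 0.5541×8048 m / (2.998×10^8 m/s))
= 1.20127 × (7.54543 μs) = 9.064 μs

Δt' ≈ 9.064 μs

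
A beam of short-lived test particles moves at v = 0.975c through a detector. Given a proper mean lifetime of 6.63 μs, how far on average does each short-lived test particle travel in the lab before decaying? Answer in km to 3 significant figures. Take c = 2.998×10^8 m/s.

d ≈ 8.72 km

γ = 1/√(1 − 0.975²) = 4.5004
Dilated lifetime: Δt = γτ₀ = 4.5004 × 6.63 μs = 29.837 μs
d = vΔt = 0.975c × 29.837 μs = 2.9230×10^8 m/s × 2.9837×10^-5 s = 8.72 km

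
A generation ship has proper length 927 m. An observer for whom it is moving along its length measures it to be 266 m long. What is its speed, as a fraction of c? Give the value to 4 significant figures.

β ≈ 0.9579

γ = L₀/L = 927/266 = 3.48496
β = √(1 − 1/γ²) = 0.9579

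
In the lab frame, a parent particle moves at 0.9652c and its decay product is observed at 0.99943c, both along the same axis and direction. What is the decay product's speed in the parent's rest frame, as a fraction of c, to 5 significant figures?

Inverse velocity addition: u' = (u − v)/(1 − uv/c²)
= (0.99943 − 0.9652)/(1 − 0.99943×0.9652) = 0.034230/0.03535016 = 0.96831

u' ≈ 0.96831c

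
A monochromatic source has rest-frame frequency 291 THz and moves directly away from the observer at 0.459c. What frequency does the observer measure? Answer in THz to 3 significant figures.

f_obs ≈ 177 THz

Relativistic Doppler: f_obs = f_src √((1−β)/(1+β))
= 291 × √(0.54100/1.4590) = 291 × 0.60894 = 177 THz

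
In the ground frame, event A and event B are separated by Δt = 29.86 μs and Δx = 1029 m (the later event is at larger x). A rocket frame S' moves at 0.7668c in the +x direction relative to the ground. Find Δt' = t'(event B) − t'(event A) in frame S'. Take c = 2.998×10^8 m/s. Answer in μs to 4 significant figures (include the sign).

Δt' ≈ 42.42 μs

γ = 1/√(1 − 0.7668²) = 1.55791
Δt' = γ(Δt − vΔx/c²) = 1.55791 × (29.86 μs − 0.7668×1029 m / (2.998×10^8 m/s))
= 1.55791 × (27.2281 μs) = 42.42 μs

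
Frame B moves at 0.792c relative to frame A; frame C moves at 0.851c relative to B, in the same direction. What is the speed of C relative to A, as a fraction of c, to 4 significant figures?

Compose boost 2: (0.851 + 0.792)/(1 + 0.851×0.792) = 1.643/1.67399 = 0.9815

u ≈ 0.9815c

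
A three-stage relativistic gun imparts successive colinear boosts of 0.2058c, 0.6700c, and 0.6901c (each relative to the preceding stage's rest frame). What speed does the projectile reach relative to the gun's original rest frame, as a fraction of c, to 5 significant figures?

u ≈ 0.95338c

Compose boost 2: (0.6700 + 0.2058)/(1 + 0.6700×0.2058) = 0.87580/1.137886 = 0.7696729
Compose boost 3: (0.6901 + 0.7696729)/(1 + 0.6901×0.7696729) = 1.459773/1.531151 = 0.95338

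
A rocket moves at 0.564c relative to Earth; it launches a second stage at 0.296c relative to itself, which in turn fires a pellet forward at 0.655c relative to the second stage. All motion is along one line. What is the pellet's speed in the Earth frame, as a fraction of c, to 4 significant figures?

u ≈ 0.9388c

Compose boost 2: (0.296 + 0.564)/(1 + 0.296×0.564) = 0.8600/1.16694 = 0.736968
Compose boost 3: (0.655 + 0.736968)/(1 + 0.655×0.736968) = 1.39197/1.48271 = 0.9388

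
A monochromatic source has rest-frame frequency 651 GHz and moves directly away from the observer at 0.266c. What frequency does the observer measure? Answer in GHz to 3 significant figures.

f_obs ≈ 496 GHz

Relativistic Doppler: f_obs = f_src √((1−β)/(1+β))
= 651 × √(0.73400/1.2660) = 651 × 0.76143 = 496 GHz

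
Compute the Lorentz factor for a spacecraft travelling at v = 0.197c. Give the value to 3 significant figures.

γ ≈ 1.02

γ = 1/√(1 − β²) = 1/√(1 − 0.197²) = 1/√(0.96119) = 1.02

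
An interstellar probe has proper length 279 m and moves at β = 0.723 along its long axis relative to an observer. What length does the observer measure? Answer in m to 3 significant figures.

L ≈ 193 m

γ = 1/√(1 − 0.723²) = 1.4475
Length contraction: L = L₀/γ = 279/1.4475 = 193 m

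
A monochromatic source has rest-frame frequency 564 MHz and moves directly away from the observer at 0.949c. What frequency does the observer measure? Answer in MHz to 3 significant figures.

Relativistic Doppler: f_obs = f_src √((1−β)/(1+β))
= 564 × √(0.051000/1.9490) = 564 × 0.16176 = 91.2 MHz

f_obs ≈ 91.2 MHz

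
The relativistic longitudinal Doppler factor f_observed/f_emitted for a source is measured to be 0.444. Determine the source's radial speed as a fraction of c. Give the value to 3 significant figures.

f_obs/f_src = √((1−β)/(1+β)) = 0.444  ⇒  (1−β)/(1+β) = 0.19714
β = |1 − D²|/(1 + D²) = |1 − 0.19714|/(1 + 0.19714) = 0.671

β ≈ 0.671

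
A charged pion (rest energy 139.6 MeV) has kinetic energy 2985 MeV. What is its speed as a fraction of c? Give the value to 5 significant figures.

γ = 1 + K/(m₀c²) = 1 + 2985/139.6 = 22.38252
β = √(1 − 1/γ²) = 0.99900

β ≈ 0.99900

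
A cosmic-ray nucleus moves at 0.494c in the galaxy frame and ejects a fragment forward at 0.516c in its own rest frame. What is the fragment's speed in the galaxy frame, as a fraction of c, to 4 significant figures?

u ≈ 0.8048c

Compose boost 2: (0.516 + 0.494)/(1 + 0.516×0.494) = 1.010/1.25490 = 0.8048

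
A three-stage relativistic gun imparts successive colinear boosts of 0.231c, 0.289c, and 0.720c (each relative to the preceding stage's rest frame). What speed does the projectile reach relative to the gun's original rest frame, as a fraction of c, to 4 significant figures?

Compose boost 2: (0.289 + 0.231)/(1 + 0.289×0.231) = 0.5200/1.06676 = 0.487458
Compose boost 3: (0.720 + 0.487458)/(1 + 0.720×0.487458) = 1.20746/1.35097 = 0.8938

u ≈ 0.8938c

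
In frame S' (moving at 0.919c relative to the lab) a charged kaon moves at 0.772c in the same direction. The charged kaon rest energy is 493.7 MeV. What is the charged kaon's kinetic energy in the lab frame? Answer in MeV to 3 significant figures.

K ≈ 2870 MeV

u_lab = (0.772 + 0.919)/(1 + 0.772×0.919) = 0.989197
γ = 1/√(1 − 0.989197²) = 6.8215
K = (γ − 1)m₀c² = (6.8215 − 1) × 493.7 = 5.8215 × 493.7 = 2870 MeV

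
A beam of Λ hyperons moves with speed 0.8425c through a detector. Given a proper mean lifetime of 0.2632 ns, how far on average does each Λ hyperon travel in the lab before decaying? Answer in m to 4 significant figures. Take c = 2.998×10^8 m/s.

γ = 1/√(1 − 0.8425²) = 1.85633
Dilated lifetime: Δt = γτ₀ = 1.85633 × 0.2632 ns = 0.488587 ns
d = vΔt = 0.8425c × 0.488587 ns = 2.52582×10^8 m/s × 4.88587×10^-10 s = 0.1234 m

d ≈ 0.1234 m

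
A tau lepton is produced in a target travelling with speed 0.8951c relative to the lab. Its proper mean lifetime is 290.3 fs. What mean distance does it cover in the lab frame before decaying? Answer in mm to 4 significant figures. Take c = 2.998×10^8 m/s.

γ = 1/√(1 − 0.8951²) = 2.24283
Dilated lifetime: Δt = γτ₀ = 2.24283 × 290.3 fs = 651.093 fs
d = vΔt = 0.8951c × 651.093 fs = 2.68351×10^8 m/s × 6.51093×10^-13 s = 0.1747 mm

d ≈ 0.1747 mm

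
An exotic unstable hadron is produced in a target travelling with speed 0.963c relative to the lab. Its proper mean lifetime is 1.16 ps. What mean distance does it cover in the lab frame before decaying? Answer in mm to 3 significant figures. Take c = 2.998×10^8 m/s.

γ = 1/√(1 − 0.963²) = 3.7106
Dilated lifetime: Δt = γτ₀ = 3.7106 × 1.16 ps = 4.3042 ps
d = vΔt = 0.963c × 4.3042 ps = 2.8871×10^8 m/s × 4.3042×10^-12 s = 1.24 mm

d ≈ 1.24 mm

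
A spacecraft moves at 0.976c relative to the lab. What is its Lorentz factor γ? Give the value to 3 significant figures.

γ = 1/√(1 − β²) = 1/√(1 − 0.976²) = 1/√(0.047424) = 4.59

γ ≈ 4.59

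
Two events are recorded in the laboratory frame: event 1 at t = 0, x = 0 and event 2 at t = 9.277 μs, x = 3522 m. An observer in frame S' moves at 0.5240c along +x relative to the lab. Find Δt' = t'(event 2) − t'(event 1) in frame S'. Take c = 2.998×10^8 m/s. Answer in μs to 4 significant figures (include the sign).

Δt' ≈ 3.665 μs

γ = 1/√(1 − 0.5240²) = 1.17410
Δt' = γ(Δt − vΔx/c²) = 1.17410 × (9.277 μs − 0.5240×3522 m / (2.998×10^8 m/s))
= 1.17410 × (3.12114 μs) = 3.665 μs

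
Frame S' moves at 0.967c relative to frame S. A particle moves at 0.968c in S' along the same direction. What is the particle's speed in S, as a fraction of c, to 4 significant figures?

Relativistic velocity addition: u = (u' + v)/(1 + u'v/c²)
= (0.968 + 0.967)/(1 + 0.968×0.967) = 1.935/1.93606 = 0.9995

u ≈ 0.9995c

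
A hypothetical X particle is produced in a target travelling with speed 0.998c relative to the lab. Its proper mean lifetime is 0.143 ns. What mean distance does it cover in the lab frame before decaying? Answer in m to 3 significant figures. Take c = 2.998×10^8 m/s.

d ≈ 0.677 m

γ = 1/√(1 − 0.998²) = 15.819
Dilated lifetime: Δt = γτ₀ = 15.819 × 0.143 ns = 2.2622 ns
d = vΔt = 0.998c × 2.2622 ns = 2.9920×10^8 m/s × 2.2622×10^-9 s = 0.677 m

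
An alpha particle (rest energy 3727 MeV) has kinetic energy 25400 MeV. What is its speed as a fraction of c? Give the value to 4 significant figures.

β ≈ 0.9918

γ = 1 + K/(m₀c²) = 1 + 25400/3727 = 7.81513
β = √(1 − 1/γ²) = 0.9918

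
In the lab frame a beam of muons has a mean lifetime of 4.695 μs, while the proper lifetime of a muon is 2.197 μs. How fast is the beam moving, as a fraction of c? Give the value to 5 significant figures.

γ = Δt/τ₀ = 4.695/2.197 = 2.137005
β = √(1 − 1/γ²) = √(1 − 1/2.137005²) = 0.88376

β ≈ 0.88376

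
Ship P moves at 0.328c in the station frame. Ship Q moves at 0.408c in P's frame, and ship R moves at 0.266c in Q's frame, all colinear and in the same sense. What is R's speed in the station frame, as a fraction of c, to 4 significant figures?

Compose boost 2: (0.408 + 0.328)/(1 + 0.408×0.328) = 0.7360/1.13382 = 0.649131
Compose boost 3: (0.266 + 0.649131)/(1 + 0.266×0.649131) = 0.915131/1.17267 = 0.7804

u ≈ 0.7804c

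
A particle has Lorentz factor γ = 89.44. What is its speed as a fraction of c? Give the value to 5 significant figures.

β = √(1 − 1/γ²) = √(1 − 1/89.44²) = √(0.9998750) = 0.99994

β ≈ 0.99994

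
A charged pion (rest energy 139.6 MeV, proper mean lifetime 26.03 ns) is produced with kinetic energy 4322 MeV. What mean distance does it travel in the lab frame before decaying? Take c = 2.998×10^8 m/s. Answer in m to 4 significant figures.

γ = 1 + K/(m₀c²) = 1 + 4322/139.6 = 31.9599
β = √(1 − 1/γ²) = 0.999510
Dilated lifetime: γτ₀ = 31.9599 × 26.03 ns = 831.916 ns
d = βc·γτ₀ = 0.999510 × (2.998×10^8 m/s) × 8.31916×10^-7 s = 249.3 m

d ≈ 249.3 m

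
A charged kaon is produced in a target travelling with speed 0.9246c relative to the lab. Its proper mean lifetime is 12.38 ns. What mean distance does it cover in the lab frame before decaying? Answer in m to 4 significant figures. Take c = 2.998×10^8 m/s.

d ≈ 9.008 m

γ = 1/√(1 − 0.9246²) = 2.62509
Dilated lifetime: Δt = γτ₀ = 2.62509 × 12.38 ns = 32.4986 ns
d = vΔt = 0.9246c × 32.4986 ns = 2.77195×10^8 m/s × 3.24986×10^-8 s = 9.008 m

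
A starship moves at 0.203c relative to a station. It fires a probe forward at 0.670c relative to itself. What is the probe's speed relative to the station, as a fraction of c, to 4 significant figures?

u ≈ 0.7685c

Relativistic velocity addition: u = (u' + v)/(1 + u'v/c²)
= (0.670 + 0.203)/(1 + 0.670×0.203) = 0.8730/1.13601 = 0.7685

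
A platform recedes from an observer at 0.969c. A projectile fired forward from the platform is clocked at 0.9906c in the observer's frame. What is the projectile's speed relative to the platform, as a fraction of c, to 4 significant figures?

u' ≈ 0.5385c

Inverse velocity addition: u' = (u − v)/(1 − uv/c²)
= (0.9906 − 0.969)/(1 − 0.9906×0.969) = 0.02160/0.0401086 = 0.5385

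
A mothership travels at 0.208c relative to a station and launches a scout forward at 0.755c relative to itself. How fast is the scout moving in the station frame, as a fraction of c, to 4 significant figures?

Compose boost 2: (0.755 + 0.208)/(1 + 0.755×0.208) = 0.9630/1.15704 = 0.8323

u ≈ 0.8323c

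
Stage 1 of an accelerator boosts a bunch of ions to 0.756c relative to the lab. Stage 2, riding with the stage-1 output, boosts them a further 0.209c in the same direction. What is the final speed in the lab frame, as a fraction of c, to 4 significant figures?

Compose boost 2: (0.209 + 0.756)/(1 + 0.209×0.756) = 0.9650/1.15800 = 0.8333

u ≈ 0.8333c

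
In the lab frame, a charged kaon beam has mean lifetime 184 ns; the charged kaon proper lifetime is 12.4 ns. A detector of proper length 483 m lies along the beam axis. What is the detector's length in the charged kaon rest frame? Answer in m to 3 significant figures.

L ≈ 32.6 m

Time dilation ⇒ γ = Δt/τ₀ = 184/12.4 = 14.839
Length contraction: L = L₀/γ = 483/14.839 = 32.6 m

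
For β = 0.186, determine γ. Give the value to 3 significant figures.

γ ≈ 1.02

γ = 1/√(1 − β²) = 1/√(1 − 0.186²) = 1/√(0.96540) = 1.02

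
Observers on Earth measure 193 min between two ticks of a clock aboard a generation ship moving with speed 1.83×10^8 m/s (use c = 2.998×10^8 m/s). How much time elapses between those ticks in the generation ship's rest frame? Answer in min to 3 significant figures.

τ₀ ≈ 153 min

β = v/c = 1.83×10^8 / 2.998×10^8 = 0.61041
γ = 1/√(1 − 0.61041²) = 1.2625
Proper time: τ₀ = Δt/γ = 193/1.2625 = 153 min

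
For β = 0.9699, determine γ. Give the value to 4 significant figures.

γ ≈ 4.107

γ = 1/√(1 − β²) = 1/√(1 − 0.9699²) = 1/√(0.0592940) = 4.107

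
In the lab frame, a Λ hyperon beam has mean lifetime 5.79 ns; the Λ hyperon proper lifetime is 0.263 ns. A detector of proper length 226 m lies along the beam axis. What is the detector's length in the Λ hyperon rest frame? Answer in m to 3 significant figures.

Time dilation ⇒ γ = Δt/τ₀ = 5.79/0.263 = 22.015
Length contraction: L = L₀/γ = 226/22.015 = 10.3 m

L ≈ 10.3 m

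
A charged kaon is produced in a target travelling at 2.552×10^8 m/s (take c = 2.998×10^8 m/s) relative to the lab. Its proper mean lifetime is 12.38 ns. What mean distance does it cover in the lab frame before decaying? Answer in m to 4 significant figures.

β = v/c = 2.552×10^8 / 2.998×10^8 = 0.851234
γ = 1/√(1 − 0.851234²) = 1.90554
Dilated lifetime: Δt = γτ₀ = 1.90554 × 12.38 ns = 23.5906 ns
d = vΔt = 0.851234c × 23.5906 ns = 2.55200×10^8 m/s × 2.35906×10^-8 s = 6.020 m

d ≈ 6.020 m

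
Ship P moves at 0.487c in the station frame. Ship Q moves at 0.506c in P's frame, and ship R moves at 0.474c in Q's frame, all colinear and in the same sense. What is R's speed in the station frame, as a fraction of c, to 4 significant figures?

u ≈ 0.9224c

Compose boost 2: (0.506 + 0.487)/(1 + 0.506×0.487) = 0.9930/1.24642 = 0.796680
Compose boost 3: (0.474 + 0.796680)/(1 + 0.474×0.796680) = 1.27068/1.37763 = 0.9224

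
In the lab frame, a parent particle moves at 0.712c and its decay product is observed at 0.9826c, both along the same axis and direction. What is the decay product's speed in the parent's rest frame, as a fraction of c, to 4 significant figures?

u' ≈ 0.9008c

Inverse velocity addition: u' = (u − v)/(1 − uv/c²)
= (0.9826 − 0.712)/(1 − 0.9826×0.712) = 0.2706/0.300389 = 0.9008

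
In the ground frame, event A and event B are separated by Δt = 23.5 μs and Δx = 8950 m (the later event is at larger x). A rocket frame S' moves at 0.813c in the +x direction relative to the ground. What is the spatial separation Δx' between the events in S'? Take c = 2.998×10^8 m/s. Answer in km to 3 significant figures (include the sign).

γ = 1/√(1 − 0.813²) = 1.7174
Δx' = γ(Δx − vΔt) = 1.7174 × (8950 m − 0.813×(2.998×10^8 m/s)×23.5×10^-6 s)
= 1.7174 × (3222.2 m) = 5.53 km

Δx' ≈ 5.53 km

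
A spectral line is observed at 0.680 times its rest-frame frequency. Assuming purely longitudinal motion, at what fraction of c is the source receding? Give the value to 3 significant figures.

β ≈ 0.368

f_obs/f_src = √((1−β)/(1+β)) = 0.680  ⇒  (1−β)/(1+β) = 0.46240
β = |1 − D²|/(1 + D²) = |1 − 0.46240|/(1 + 0.46240) = 0.368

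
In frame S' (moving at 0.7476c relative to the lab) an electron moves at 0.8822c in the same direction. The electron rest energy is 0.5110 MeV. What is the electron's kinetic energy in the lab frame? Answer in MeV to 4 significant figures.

K ≈ 2.201 MeV

u_lab = (0.8822 + 0.7476)/(1 + 0.8822×0.7476) = 0.9820837
γ = 1/√(1 − 0.9820837²) = 5.30658
K = (γ − 1)m₀c² = (5.30658 − 1) × 0.5110 = 4.30658 × 0.5110 = 2.201 MeV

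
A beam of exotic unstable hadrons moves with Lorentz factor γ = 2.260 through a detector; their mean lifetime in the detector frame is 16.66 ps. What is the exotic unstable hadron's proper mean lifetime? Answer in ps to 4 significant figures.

γ = 2.260 (given)
Proper time: τ₀ = Δt/γ = 16.66/2.260 = 7.372 ps

τ₀ ≈ 7.372 ps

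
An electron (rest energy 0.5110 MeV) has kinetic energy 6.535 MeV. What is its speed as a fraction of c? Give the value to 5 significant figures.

β ≈ 0.99737

γ = 1 + K/(m₀c²) = 1 + 6.535/0.5110 = 13.78865
β = √(1 − 1/γ²) = 0.99737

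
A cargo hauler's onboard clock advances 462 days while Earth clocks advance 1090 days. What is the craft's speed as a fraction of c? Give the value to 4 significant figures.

β ≈ 0.9057

γ = Δt/τ₀ = 1090/462 = 2.35931
β = √(1 − 1/γ²) = √(1 − 1/2.35931²) = 0.9057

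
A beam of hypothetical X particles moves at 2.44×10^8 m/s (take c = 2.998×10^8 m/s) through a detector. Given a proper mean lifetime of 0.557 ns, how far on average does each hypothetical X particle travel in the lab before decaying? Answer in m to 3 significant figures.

β = v/c = 2.44×10^8 / 2.998×10^8 = 0.81388
γ = 1/√(1 − 0.81388²) = 1.7211
Dilated lifetime: Δt = γτ₀ = 1.7211 × 0.557 ns = 0.95863 ns
d = vΔt = 0.81388c × 0.95863 ns = 2.4400×10^8 m/s × 9.5863×10^-10 s = 0.234 m

d ≈ 0.234 m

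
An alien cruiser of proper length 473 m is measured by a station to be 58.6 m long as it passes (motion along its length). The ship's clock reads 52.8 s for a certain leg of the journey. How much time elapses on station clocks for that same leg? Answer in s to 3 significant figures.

Length contraction ⇒ γ = L₀/L = 473/58.6 = 8.0717
Time dilation: Δt = γτ₀ = 8.0717 × 52.8 s = 426 s

Δt ≈ 426 s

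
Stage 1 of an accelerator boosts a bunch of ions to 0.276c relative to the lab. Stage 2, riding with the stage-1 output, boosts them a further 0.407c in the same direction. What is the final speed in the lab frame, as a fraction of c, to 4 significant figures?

u ≈ 0.6140c

Compose boost 2: (0.407 + 0.276)/(1 + 0.407×0.276) = 0.6830/1.11233 = 0.6140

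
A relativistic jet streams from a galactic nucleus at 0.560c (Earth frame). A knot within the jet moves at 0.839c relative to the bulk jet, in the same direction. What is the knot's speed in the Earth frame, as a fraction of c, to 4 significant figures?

Relativistic velocity addition: u = (u' + v)/(1 + u'v/c²)
= (0.839 + 0.560)/(1 + 0.839×0.560) = 1.399/1.46984 = 0.9518

u ≈ 0.9518c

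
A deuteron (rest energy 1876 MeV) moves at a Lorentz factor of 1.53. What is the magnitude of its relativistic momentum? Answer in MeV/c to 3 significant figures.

β = √(1 − 1/γ²) = √(1 − 1/1.53²) = 0.75684
p = γβm₀c = 1.53 × 0.75684 × 1876 MeV/c = 2170 MeV/c

p ≈ 2170 MeV/c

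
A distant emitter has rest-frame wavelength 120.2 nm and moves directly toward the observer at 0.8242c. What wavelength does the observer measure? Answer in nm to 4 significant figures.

Relativistic Doppler: λ_obs = λ_src √((1−β)/(1+β))
= 120.2 × √(0.175800/1.82420) = 120.2 × 0.310437 = 37.31 nm

λ_obs ≈ 37.31 nm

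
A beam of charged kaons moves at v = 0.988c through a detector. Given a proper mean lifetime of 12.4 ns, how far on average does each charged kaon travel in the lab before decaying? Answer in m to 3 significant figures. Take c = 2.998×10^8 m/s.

γ = 1/√(1 − 0.988²) = 6.4744
Dilated lifetime: Δt = γτ₀ = 6.4744 × 12.4 ns = 80.283 ns
d = vΔt = 0.988c × 80.283 ns = 2.9620×10^8 m/s × 8.0283×10^-8 s = 23.8 m

d ≈ 23.8 m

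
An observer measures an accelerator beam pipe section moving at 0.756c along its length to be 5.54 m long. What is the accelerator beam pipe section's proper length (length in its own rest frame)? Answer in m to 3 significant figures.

γ = 1/√(1 − 0.756²) = 1.5277
L₀ = γL = 1.5277 × 5.54 = 8.46 m

L₀ ≈ 8.46 m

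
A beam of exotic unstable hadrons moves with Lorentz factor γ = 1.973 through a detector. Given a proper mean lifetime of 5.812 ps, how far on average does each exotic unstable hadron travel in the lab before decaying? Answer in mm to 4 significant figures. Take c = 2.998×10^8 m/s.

d ≈ 2.964 mm

β = √(1 − 1/γ²) = √(1 − 1/1.973²) = 0.862039
Dilated lifetime: Δt = γτ₀ = 1.973 × 5.812 ps = 11.4671 ps
d = vΔt = 0.862039c × 11.4671 ps = 2.58439×10^8 m/s × 1.14671×10^-11 s = 2.964 mm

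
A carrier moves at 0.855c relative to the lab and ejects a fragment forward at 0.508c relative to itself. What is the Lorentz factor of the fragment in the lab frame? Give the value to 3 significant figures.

u_lab = (0.508 + 0.855)/(1 + 0.508×0.855) = 1.363/1.43434 = 0.950263
γ = 1/√(1 − 0.950263²) = 3.21

γ ≈ 3.21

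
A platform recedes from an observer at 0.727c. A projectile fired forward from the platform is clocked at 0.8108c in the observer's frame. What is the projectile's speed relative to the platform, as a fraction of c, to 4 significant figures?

Inverse velocity addition: u' = (u − v)/(1 − uv/c²)
= (0.8108 − 0.727)/(1 − 0.8108×0.727) = 0.08380/0.410548 = 0.2041

u' ≈ 0.2041c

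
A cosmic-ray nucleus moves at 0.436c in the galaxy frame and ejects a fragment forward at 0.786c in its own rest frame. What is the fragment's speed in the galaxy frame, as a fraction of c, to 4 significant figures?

u ≈ 0.9101c

Compose boost 2: (0.786 + 0.436)/(1 + 0.786×0.436) = 1.222/1.34270 = 0.9101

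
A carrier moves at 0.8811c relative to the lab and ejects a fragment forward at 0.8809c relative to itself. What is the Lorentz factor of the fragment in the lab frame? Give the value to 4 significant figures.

γ ≈ 7.935

u_lab = (0.8809 + 0.8811)/(1 + 0.8809×0.8811) = 1.7620/1.776161 = 0.9920272
γ = 1/√(1 − 0.9920272²) = 7.935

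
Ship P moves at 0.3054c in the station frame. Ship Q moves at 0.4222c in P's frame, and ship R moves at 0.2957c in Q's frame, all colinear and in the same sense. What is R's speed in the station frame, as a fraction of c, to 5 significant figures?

Compose boost 2: (0.4222 + 0.3054)/(1 + 0.4222×0.3054) = 0.72760/1.128940 = 0.6444984
Compose boost 3: (0.2957 + 0.6444984)/(1 + 0.2957×0.6444984) = 0.9401984/1.190578 = 0.78970

u ≈ 0.78970c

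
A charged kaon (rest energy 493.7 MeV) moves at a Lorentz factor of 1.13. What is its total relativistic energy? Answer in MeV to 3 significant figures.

E ≈ 558 MeV

γ = 1.13 (given)
E = γm₀c² = 1.13 × 493.7 MeV = 558 MeV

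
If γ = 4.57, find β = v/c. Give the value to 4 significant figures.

β = √(1 − 1/γ²) = √(1 − 1/4.57²) = √(0.952119) = 0.9758

β ≈ 0.9758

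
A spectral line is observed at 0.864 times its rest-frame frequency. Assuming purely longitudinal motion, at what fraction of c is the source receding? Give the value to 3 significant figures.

β ≈ 0.145

f_obs/f_src = √((1−β)/(1+β)) = 0.864  ⇒  (1−β)/(1+β) = 0.74650
β = |1 − D²|/(1 + D²) = |1 − 0.74650|/(1 + 0.74650) = 0.145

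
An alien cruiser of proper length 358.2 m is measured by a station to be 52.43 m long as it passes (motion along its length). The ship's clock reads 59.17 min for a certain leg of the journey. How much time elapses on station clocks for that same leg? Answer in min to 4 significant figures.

Δt ≈ 404.2 min

Length contraction ⇒ γ = L₀/L = 358.2/52.43 = 6.83197
Time dilation: Δt = γτ₀ = 6.83197 × 59.17 min = 404.2 min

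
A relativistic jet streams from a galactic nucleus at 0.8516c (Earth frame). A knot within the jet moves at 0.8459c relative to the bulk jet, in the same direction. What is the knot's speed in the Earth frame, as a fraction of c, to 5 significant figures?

Relativistic velocity addition: u = (u' + v)/(1 + u'v/c²)
= (0.8459 + 0.8516)/(1 + 0.8459×0.8516) = 1.6975/1.720368 = 0.98671

u ≈ 0.98671c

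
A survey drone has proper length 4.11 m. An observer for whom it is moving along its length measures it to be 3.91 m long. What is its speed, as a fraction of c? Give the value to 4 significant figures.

γ = L₀/L = 4.11/3.91 = 1.05115
β = √(1 − 1/γ²) = 0.3081

β ≈ 0.3081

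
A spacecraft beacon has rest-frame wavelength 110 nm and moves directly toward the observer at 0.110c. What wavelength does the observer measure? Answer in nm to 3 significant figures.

Relativistic Doppler: λ_obs = λ_src √((1−β)/(1+β))
= 110 × √(0.89000/1.1100) = 110 × 0.89543 = 98.5 nm

λ_obs ≈ 98.5 nm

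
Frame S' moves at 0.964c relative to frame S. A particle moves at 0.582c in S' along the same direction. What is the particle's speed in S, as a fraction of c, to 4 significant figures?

Relativistic velocity addition: u = (u' + v)/(1 + u'v/c²)
= (0.582 + 0.964)/(1 + 0.582×0.964) = 1.546/1.56105 = 0.9904

u ≈ 0.9904c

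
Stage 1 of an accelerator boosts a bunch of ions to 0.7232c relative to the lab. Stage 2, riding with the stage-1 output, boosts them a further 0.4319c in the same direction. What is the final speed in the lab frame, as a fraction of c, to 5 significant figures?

u ≈ 0.88018c

Compose boost 2: (0.4319 + 0.7232)/(1 + 0.4319×0.7232) = 1.1551/1.312350 = 0.88018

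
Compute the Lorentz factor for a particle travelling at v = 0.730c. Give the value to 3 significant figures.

γ ≈ 1.46

γ = 1/√(1 − β²) = 1/√(1 − 0.730²) = 1/√(0.46710) = 1.46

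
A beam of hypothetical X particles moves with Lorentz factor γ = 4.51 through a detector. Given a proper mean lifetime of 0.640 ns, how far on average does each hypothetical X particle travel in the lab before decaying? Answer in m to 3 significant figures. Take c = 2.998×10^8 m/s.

d ≈ 0.844 m

β = √(1 − 1/γ²) = √(1 − 1/4.51²) = 0.97511
Dilated lifetime: Δt = γτ₀ = 4.51 × 0.640 ns = 2.8864 ns
d = vΔt = 0.97511c × 2.8864 ns = 2.9234×10^8 m/s × 2.8864×10^-9 s = 0.844 m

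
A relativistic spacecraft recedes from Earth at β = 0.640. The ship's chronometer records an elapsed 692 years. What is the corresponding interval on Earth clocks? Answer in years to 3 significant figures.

Δt ≈ 901 years

γ = 1/√(1 − 0.640²) = 1.3014
Time dilation: Δt = γτ₀ = 1.3014 × 692 years = 901 years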